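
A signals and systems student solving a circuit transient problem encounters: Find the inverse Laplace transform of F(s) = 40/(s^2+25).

Standard pair: w/(s^2+w^2) <-> sin(wt)*u(t)
Recognize w^2 = 25, so w = 5; numerator 40 = 8*5.
f(t) = 8*sin(5t)*u(t)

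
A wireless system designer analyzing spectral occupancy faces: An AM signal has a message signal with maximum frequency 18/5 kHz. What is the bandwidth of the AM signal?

In AM (double-sideband), the bandwidth is twice the message frequency.
BW = 2 * f_m = 2 * 18/5 kHz = 36/5 kHz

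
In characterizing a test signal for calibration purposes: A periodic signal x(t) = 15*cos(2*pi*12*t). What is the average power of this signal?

Average power of A*cos(wt) is A^2/2.
P = 15^2 / 2 = 225/2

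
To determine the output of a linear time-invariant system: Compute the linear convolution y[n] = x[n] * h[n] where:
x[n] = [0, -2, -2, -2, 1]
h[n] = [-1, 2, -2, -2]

y[n] = sum_k x[k]*h[n-k]. Output length = len(x) + len(h) - 1 = 5 + 4 - 1 = 8.
y[0] = 0*-1 = 0
y[1] = -2*-1 + 0*2 = 2
y[2] = -2*-1 + -2*2 + 0*-2 = -2
y[3] = -2*-1 + -2*2 + -2*-2 + 0*-2 = 2
y[4] = 1*-1 + -2*2 + -2*-2 + -2*-2 = 3
y[5] = 1*2 + -2*-2 + -2*-2 = 10
y[6] = 1*-2 + -2*-2 = 2
y[7] = 1*-2 = -2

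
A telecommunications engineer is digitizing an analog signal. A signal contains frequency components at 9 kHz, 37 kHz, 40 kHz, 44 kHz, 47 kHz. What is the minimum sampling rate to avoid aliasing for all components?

The highest frequency component is f_max = 47 kHz.
Nyquist rate = 2 * f_max = 2 * 47 kHz = 94 kHz.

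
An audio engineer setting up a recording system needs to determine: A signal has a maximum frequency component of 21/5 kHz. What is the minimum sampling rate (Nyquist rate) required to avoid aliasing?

By the Nyquist-Shannon sampling theorem,
the minimum sampling rate (Nyquist rate) must be at least 2 * f_max.
Nyquist rate = 2 * 21/5 kHz = 42/5 kHz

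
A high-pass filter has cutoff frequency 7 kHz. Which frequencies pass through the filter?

A high-pass filter passes all frequencies above the cutoff frequency 7 kHz and attenuates lower frequencies.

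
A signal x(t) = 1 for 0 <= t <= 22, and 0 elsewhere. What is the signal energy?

Energy = integral of |x(t)|^2 dt over the signal duration
= 1^2 * 22 = 1 * 22 = 22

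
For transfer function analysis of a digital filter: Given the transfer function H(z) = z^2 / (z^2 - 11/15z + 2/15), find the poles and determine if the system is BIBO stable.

Poles are roots of the denominator: z^2 - 11/15z + 2/15 = 0.
Quadratic formula: z = [-(-11/15) +/- sqrt((-11/15)^2 - 4*(2/15))] / 2
Discriminant = 121/225 - 8/15 = 1/225; sqrt = 1/15.
z = (11/15 +/- 1/15) / 2 => z = 2/5 or z = 1/3.
|p1| = 1/3, |p2| = 2/5.
For BIBO stability, all poles must lie inside the unit circle (|p| < 1).
System is STABLE since both |p| < 1.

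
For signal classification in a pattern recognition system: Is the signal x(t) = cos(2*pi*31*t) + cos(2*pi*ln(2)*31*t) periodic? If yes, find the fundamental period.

f1 = 31 Hz, f2 = 31*ln(2) Hz
Ratio f2/f1 = ln(2), which is irrational.
Since the frequency ratio is irrational, no common period exists.
The signal is not periodic.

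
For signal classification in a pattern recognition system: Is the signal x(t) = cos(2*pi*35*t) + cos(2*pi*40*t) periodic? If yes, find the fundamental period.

f1 = 35 Hz, f2 = 40 Hz
Period T1 = 1/35, T2 = 1/40
Ratio T1/T2 = 40/35, which is rational.
The signal is periodic with fundamental period T = 1/GCD(35,40) = 1/5 s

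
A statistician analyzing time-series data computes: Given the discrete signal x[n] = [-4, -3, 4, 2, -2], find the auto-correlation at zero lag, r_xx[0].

The auto-correlation at zero lag r_xx[0] equals the signal energy.
r_xx[0] = sum of x[n]^2 = (-4)^2 + (-3)^2 + 4^2 + 2^2 + (-2)^2
= 16 + 9 + 16 + 4 + 4 = 49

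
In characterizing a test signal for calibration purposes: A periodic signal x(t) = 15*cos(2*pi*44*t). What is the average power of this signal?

Average power of A*cos(wt) is A^2/2.
P = 15^2 / 2 = 225/2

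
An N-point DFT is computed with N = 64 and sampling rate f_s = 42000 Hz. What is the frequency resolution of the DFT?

DFT frequency resolution = f_s / N
= 42000 / 64 = 2625/4 Hz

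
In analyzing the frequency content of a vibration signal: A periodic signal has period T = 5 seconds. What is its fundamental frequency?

The fundamental frequency is the reciprocal of the period.
f = 1/T = 1/(5) = 1/5 Hz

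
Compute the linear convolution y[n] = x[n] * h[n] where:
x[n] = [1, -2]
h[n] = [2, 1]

y[n] = sum_k x[k]*h[n-k]. Output length = len(x) + len(h) - 1 = 2 + 2 - 1 = 3.
y[0] = 1*2 = 2
y[1] = -2*2 + 1*1 = -3
y[2] = -2*1 = -2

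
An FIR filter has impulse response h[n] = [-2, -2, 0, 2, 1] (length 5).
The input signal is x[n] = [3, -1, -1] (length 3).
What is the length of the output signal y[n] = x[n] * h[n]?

For linear convolution, the output length is:
len(y) = len(x) + len(h) - 1 = 3 + 5 - 1 = 7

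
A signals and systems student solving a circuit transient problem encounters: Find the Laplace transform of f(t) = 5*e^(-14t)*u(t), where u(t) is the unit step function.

Standard Laplace transform pair:
e^(-at)*u(t) <-> 1/(s+a)
With a = 14: L{5*e^(-14t)*u(t)} = 5/(s+14), ROC: Re(s) > -14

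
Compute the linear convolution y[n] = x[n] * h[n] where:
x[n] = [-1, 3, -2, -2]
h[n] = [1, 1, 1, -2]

y[n] = sum_k x[k]*h[n-k]. Output length = len(x) + len(h) - 1 = 4 + 4 - 1 = 7.
y[0] = -1*1 = -1
y[1] = 3*1 + -1*1 = 2
y[2] = -2*1 + 3*1 + -1*1 = 0
y[3] = -2*1 + -2*1 + 3*1 + -1*-2 = 1
y[4] = -2*1 + -2*1 + 3*-2 = -10
y[5] = -2*1 + -2*-2 = 2
y[6] = -2*-2 = 4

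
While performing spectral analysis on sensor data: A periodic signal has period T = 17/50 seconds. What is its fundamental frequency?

The fundamental frequency is the reciprocal of the period.
f = 1/T = 1/(17/50) = 50/17 Hz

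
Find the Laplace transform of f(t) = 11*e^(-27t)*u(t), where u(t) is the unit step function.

Standard Laplace transform pair:
e^(-at)*u(t) <-> 1/(s+a)
With a = 27: L{11*e^(-27t)*u(t)} = 11/(s+27), ROC: Re(s) > -27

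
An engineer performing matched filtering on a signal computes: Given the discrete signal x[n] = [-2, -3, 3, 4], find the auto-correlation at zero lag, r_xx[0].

The auto-correlation at zero lag r_xx[0] equals the signal energy.
r_xx[0] = sum of x[n]^2 = (-2)^2 + (-3)^2 + 3^2 + 4^2
= 4 + 9 + 9 + 16 = 38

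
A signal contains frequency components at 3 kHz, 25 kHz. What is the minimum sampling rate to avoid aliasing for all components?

The highest frequency component is f_max = 25 kHz.
Nyquist rate = 2 * f_max = 2 * 25 kHz = 50 kHz.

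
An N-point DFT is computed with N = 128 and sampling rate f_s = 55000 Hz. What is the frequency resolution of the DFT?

DFT frequency resolution = f_s / N
= 55000 / 128 = 6875/16 Hz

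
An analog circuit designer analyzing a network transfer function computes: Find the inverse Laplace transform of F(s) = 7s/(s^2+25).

Standard pair: s/(s^2+w^2) <-> cos(wt)*u(t)
With k=7, w=5: f(t) = 7*cos(5t)*u(t)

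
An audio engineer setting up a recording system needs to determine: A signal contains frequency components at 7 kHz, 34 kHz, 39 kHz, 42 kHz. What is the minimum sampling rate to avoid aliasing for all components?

The highest frequency component is f_max = 42 kHz.
Nyquist rate = 2 * f_max = 2 * 42 kHz = 84 kHz.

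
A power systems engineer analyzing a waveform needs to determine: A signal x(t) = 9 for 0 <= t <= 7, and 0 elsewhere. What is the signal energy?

Energy = integral of |x(t)|^2 dt over the signal duration
= 9^2 * 7 = 81 * 7 = 567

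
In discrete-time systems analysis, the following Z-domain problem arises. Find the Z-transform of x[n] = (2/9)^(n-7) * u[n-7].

Time-shifting property: if X(z) = Z{x[n]}, then Z{x[n-d]} = z^(-d) * X(z)
X(z) = z/(z - 2/9) for x[n] = (2/9)^n * u[n]
Z{x[n-7]} = z^(-7) * z/(z - 2/9) = z^(-6)/(z - 2/9)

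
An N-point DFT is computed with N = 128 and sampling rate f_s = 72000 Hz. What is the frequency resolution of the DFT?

DFT frequency resolution = f_s / N
= 72000 / 128 = 1125/2 Hz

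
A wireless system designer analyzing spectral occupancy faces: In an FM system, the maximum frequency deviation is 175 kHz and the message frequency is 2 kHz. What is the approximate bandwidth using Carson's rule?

Carson's rule: BW = 2*(delta_f + f_m)
= 2*(175 + 2) kHz = 354 kHz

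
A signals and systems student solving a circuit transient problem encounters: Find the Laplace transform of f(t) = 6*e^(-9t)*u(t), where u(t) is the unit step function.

Standard Laplace transform pair:
e^(-at)*u(t) <-> 1/(s+a)
With a = 9: L{6*e^(-9t)*u(t)} = 6/(s+9), ROC: Re(s) > -9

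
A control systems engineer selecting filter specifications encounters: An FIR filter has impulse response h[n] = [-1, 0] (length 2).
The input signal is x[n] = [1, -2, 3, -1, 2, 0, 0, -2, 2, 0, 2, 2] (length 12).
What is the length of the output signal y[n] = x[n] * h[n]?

For linear convolution, the output length is:
len(y) = len(x) + len(h) - 1 = 12 + 2 - 1 = 13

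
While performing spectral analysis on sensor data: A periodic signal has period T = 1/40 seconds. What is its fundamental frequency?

The fundamental frequency is the reciprocal of the period.
f = 1/T = 1/(1/40) = 40 Hz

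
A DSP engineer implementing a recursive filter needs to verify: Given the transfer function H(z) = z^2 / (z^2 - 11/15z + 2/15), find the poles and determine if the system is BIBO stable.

Poles are roots of the denominator: z^2 - 11/15z + 2/15 = 0.
Quadratic formula: z = [-(-11/15) +/- sqrt((-11/15)^2 - 4*(2/15))] / 2
Discriminant = 121/225 - 8/15 = 1/225; sqrt = 1/15.
z = (11/15 +/- 1/15) / 2 => z = 2/5 or z = 1/3.
|p1| = 2/5, |p2| = 1/3.
For BIBO stability, all poles must lie inside the unit circle (|p| < 1).
System is STABLE since both |p| < 1.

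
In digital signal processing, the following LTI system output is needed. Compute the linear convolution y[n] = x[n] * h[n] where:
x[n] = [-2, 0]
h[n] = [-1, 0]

y[n] = sum_k x[k]*h[n-k]. Output length = len(x) + len(h) - 1 = 2 + 2 - 1 = 3.
y[0] = -2*-1 = 2
y[1] = 0*-1 + -2*0 = 0
y[2] = 0*0 = 0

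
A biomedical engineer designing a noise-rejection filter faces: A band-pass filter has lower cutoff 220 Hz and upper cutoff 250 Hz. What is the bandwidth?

Bandwidth = f_high - f_low
= 250 Hz - 220 Hz = 30 Hz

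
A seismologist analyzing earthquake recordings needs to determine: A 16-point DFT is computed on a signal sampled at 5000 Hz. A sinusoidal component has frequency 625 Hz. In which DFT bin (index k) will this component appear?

DFT frequency resolution = f_s/N = 5000/16 = 625/2 Hz
Bin index k = f_signal / resolution = 625 / 625/2 = 2
The signal frequency 625 Hz falls in DFT bin k = 2.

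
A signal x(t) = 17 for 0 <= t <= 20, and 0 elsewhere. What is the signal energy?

Energy = integral of |x(t)|^2 dt over the signal duration
= 17^2 * 20 = 289 * 20 = 5780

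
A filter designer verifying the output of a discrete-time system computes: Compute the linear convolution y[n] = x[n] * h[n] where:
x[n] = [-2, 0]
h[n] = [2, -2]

y[n] = sum_k x[k]*h[n-k]. Output length = len(x) + len(h) - 1 = 2 + 2 - 1 = 3.
y[0] = -2*2 = -4
y[1] = 0*2 + -2*-2 = 4
y[2] = 0*-2 = 0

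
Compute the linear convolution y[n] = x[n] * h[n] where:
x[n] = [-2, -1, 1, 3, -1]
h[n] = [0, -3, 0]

y[n] = sum_k x[k]*h[n-k]. Output length = len(x) + len(h) - 1 = 5 + 3 - 1 = 7.
y[0] = -2*0 = 0
y[1] = -1*0 + -2*-3 = 6
y[2] = 1*0 + -1*-3 + -2*0 = 3
y[3] = 3*0 + 1*-3 + -1*0 = -3
y[4] = -1*0 + 3*-3 + 1*0 = -9
y[5] = -1*-3 + 3*0 = 3
y[6] = -1*0 = 0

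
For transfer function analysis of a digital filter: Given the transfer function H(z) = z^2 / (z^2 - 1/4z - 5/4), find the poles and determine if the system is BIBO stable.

Poles are roots of the denominator: z^2 - 1/4z - 5/4 = 0.
Quadratic formula: z = [-(-1/4) +/- sqrt((-1/4)^2 - 4*(-5/4))] / 2
Discriminant = 1/16 + 5 = 81/16; sqrt = 9/4.
z = (1/4 +/- 9/4) / 2 => z = 5/4 or z = -1.
|p1| = 1, |p2| = 5/4.
For BIBO stability, all poles must lie inside the unit circle (|p| < 1).
System is UNSTABLE since at least one |p| >= 1.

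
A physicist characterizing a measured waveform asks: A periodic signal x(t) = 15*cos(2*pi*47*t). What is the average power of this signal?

Average power of A*cos(wt) is A^2/2.
P = 15^2 / 2 = 225/2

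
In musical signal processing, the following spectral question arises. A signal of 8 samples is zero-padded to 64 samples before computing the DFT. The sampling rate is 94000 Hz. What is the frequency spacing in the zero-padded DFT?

Original DFT: N = 8, resolution = f_s/N = 94000/8 = 11750 Hz
Zero-padded DFT: N = 64, resolution = f_s/N = 94000/64 = 5875/4 Hz
Zero-padding interpolates the spectrum (finer frequency grid)
but does NOT improve the true spectral resolution (ability to resolve close frequencies).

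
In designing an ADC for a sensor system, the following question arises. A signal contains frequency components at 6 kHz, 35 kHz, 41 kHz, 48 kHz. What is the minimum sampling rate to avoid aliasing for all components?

The highest frequency component is f_max = 48 kHz.
Nyquist rate = 2 * f_max = 2 * 48 kHz = 96 kHz.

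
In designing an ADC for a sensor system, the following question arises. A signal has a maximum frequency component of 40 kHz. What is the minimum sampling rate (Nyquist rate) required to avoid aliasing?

By the Nyquist-Shannon sampling theorem,
the minimum sampling rate (Nyquist rate) must be at least 2 * f_max.
Nyquist rate = 2 * 40 kHz = 80 kHz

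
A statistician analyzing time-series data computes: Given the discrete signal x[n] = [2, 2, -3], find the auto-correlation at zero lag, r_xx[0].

The auto-correlation at zero lag r_xx[0] equals the signal energy.
r_xx[0] = sum of x[n]^2 = 2^2 + 2^2 + (-3)^2
= 4 + 4 + 9 = 17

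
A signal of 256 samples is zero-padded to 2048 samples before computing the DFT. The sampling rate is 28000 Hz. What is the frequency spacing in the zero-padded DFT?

Original DFT: N = 256, resolution = f_s/N = 28000/256 = 875/8 Hz
Zero-padded DFT: N = 2048, resolution = f_s/N = 28000/2048 = 875/64 Hz
Zero-padding interpolates the spectrum (finer frequency grid)
but does NOT improve the true spectral resolution (ability to resolve close frequencies).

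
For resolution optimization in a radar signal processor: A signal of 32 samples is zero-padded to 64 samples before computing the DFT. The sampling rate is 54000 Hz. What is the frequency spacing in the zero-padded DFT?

Original DFT: N = 32, resolution = f_s/N = 54000/32 = 3375/2 Hz
Zero-padded DFT: N = 64, resolution = f_s/N = 54000/64 = 3375/4 Hz
Zero-padding interpolates the spectrum (finer frequency grid)
but does NOT improve the true spectral resolution (ability to resolve close frequencies).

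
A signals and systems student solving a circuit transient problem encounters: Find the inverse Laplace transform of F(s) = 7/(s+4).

Standard pair: k/(s+a) <-> k*e^(-at)*u(t)
With k=7, a=4: f(t) = 7*e^(-4t)*u(t)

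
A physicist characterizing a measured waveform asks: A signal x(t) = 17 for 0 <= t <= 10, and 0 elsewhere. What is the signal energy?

Energy = integral of |x(t)|^2 dt over the signal duration
= 17^2 * 10 = 289 * 10 = 2890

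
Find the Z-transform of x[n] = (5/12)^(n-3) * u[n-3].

Time-shifting property: if X(z) = Z{x[n]}, then Z{x[n-d]} = z^(-d) * X(z)
X(z) = z/(z - 5/12) for x[n] = (5/12)^n * u[n]
Z{x[n-3]} = z^(-3) * z/(z - 5/12) = z^(-2)/(z - 5/12)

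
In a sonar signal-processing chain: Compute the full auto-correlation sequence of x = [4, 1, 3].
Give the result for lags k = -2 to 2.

r_xx[k] = sum_m x[m]*x[m+k], indexed from 0, for k = -2 to 2:
  r_xx[-2] = x[2]*x[0] = 12
  r_xx[-1] = x[1]*x[0] + x[2]*x[1] = 7
  r_xx[0] = x[0]*x[0] + x[1]*x[1] + x[2]*x[2] = 26
  r_xx[1] = x[0]*x[1] + x[1]*x[2] = 7
  r_xx[2] = x[0]*x[2] = 12
r_xx = [12, 7, 26, 7, 12]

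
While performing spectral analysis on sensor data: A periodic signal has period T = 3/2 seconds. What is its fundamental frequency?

The fundamental frequency is the reciprocal of the period.
f = 1/T = 1/(3/2) = 2/3 Hz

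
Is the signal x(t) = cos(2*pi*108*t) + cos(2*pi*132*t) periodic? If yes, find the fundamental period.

f1 = 108 Hz, f2 = 132 Hz
Period T1 = 1/108, T2 = 1/132
Ratio T1/T2 = 132/108, which is rational.
The signal is periodic with fundamental period T = 1/GCD(108,132) = 1/12 s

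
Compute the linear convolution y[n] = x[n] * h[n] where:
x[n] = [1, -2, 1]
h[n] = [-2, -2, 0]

y[n] = sum_k x[k]*h[n-k]. Output length = len(x) + len(h) - 1 = 3 + 3 - 1 = 5.
y[0] = 1*-2 = -2
y[1] = -2*-2 + 1*-2 = 2
y[2] = 1*-2 + -2*-2 + 1*0 = 2
y[3] = 1*-2 + -2*0 = -2
y[4] = 1*0 = 0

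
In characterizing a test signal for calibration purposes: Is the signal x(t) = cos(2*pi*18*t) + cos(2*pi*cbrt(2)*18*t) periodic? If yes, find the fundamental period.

f1 = 18 Hz, f2 = 18*cbrt(2) Hz
Ratio f2/f1 = cbrt(2), which is irrational.
Since the frequency ratio is irrational, no common period exists.
The signal is not periodic.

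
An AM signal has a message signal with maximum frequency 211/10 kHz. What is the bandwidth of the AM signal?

In AM (double-sideband), the bandwidth is twice the message frequency.
BW = 2 * f_m = 2 * 211/10 kHz = 211/5 kHz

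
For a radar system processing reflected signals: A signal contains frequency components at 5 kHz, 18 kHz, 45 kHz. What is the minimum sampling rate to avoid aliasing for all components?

The highest frequency component is f_max = 45 kHz.
Nyquist rate = 2 * f_max = 2 * 45 kHz = 90 kHz.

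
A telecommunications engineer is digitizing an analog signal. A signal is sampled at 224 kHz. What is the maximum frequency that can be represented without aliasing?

The maximum frequency that can be represented without aliasing
is the Nyquist frequency: f_max = f_s / 2 = 224 kHz / 2 = 112 kHz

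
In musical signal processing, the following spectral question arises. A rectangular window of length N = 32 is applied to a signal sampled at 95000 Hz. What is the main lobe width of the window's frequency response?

For a rectangular window of length N,
the main lobe width in frequency is 2*f_s/N.
= 2*95000/32 = 11875/2 Hz
This determines the minimum frequency separation for resolving two sinusoids.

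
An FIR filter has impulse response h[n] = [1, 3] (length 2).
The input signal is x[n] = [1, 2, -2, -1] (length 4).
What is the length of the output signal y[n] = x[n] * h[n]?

For linear convolution, the output length is:
len(y) = len(x) + len(h) - 1 = 4 + 2 - 1 = 5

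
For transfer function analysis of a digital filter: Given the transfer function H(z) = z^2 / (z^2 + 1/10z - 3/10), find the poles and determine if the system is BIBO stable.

Poles are roots of the denominator: z^2 + 1/10z - 3/10 = 0.
Quadratic formula: z = [-(1/10) +/- sqrt((1/10)^2 - 4*(-3/10))] / 2
Discriminant = 1/100 + 6/5 = 121/100; sqrt = 11/10.
z = (-1/10 +/- 11/10) / 2 => z = 1/2 or z = -3/5.
|p1| = 1/2, |p2| = 3/5.
For BIBO stability, all poles must lie inside the unit circle (|p| < 1).
System is STABLE since both |p| < 1.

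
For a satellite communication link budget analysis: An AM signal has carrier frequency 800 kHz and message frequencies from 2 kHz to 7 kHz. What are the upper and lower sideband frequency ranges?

Upper sideband (USB) = fc + [fm_low, fm_high] = 800 + [2, 7] = [802, 807] kHz
Lower sideband (LSB) = fc - [fm_high, fm_low] = 800 - [7, 2] = [793, 798] kHz
Total occupied spectrum: 793 kHz to 807 kHz (plus carrier at 800 kHz)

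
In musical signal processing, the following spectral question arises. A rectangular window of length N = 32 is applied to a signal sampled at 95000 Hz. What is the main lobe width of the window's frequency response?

For a rectangular window of length N,
the main lobe width in frequency is 2*f_s/N.
= 2*95000/32 = 11875/2 Hz
This determines the minimum frequency separation for resolving two sinusoids.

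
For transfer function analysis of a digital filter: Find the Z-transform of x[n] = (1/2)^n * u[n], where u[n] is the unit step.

The Z-transform of a^n * u[n] is z/(z-a) for |z| > |a|.
Here a = 1/2, so X(z) = z/(z - (1/2)) = 2z/(2z - 1)
ROC: |z| > 1/2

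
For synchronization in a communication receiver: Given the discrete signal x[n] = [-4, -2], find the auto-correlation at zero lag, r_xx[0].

The auto-correlation at zero lag r_xx[0] equals the signal energy.
r_xx[0] = sum of x[n]^2 = (-4)^2 + (-2)^2
= 16 + 4 = 20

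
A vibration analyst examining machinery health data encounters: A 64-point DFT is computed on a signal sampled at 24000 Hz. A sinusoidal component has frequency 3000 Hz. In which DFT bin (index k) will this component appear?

DFT frequency resolution = f_s/N = 24000/64 = 375 Hz
Bin index k = f_signal / resolution = 3000 / 375 = 8
The signal frequency 3000 Hz falls in DFT bin k = 8.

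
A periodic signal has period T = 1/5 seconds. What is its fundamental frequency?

The fundamental frequency is the reciprocal of the period.
f = 1/T = 1/(1/5) = 5 Hz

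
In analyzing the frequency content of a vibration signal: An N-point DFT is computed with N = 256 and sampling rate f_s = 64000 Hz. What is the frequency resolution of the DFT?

DFT frequency resolution = f_s / N
= 64000 / 256 = 250 Hz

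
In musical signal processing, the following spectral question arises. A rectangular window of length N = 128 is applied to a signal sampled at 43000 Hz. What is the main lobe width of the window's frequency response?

For a rectangular window of length N,
the main lobe width in frequency is 2*f_s/N.
= 2*43000/128 = 5375/8 Hz
This determines the minimum frequency separation for resolving two sinusoids.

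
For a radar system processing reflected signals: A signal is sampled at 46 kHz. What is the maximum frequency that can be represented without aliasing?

The maximum frequency that can be represented without aliasing
is the Nyquist frequency: f_max = f_s / 2 = 46 kHz / 2 = 23 kHz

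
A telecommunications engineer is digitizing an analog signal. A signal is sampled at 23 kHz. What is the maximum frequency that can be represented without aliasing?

The maximum frequency that can be represented without aliasing
is the Nyquist frequency: f_max = f_s / 2 = 23 kHz / 2 = 23/2 kHz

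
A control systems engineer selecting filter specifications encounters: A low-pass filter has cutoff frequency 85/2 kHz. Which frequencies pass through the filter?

A low-pass filter passes all frequencies below the cutoff frequency 85/2 kHz and attenuates higher frequencies.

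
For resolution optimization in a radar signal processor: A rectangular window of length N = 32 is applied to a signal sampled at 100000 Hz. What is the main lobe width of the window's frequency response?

For a rectangular window of length N,
the main lobe width in frequency is 2*f_s/N.
= 2*100000/32 = 6250 Hz
This determines the minimum frequency separation for resolving two sinusoids.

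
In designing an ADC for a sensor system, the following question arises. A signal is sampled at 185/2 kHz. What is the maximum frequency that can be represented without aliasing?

The maximum frequency that can be represented without aliasing
is the Nyquist frequency: f_max = f_s / 2 = 185/2 kHz / 2 = 185/4 kHz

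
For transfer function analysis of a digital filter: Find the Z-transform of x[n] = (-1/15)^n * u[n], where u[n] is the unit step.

The Z-transform of a^n * u[n] is z/(z-a) for |z| > |a|.
Here a = -1/15, so X(z) = z/(z - (-1/15)) = 15z/(15z + 1)
ROC: |z| > 1/15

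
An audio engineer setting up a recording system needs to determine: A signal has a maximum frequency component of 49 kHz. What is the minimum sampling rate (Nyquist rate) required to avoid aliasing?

By the Nyquist-Shannon sampling theorem,
the minimum sampling rate (Nyquist rate) must be at least 2 * f_max.
Nyquist rate = 2 * 49 kHz = 98 kHz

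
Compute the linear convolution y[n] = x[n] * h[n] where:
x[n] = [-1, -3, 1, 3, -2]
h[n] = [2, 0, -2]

y[n] = sum_k x[k]*h[n-k]. Output length = len(x) + len(h) - 1 = 5 + 3 - 1 = 7.
y[0] = -1*2 = -2
y[1] = -3*2 + -1*0 = -6
y[2] = 1*2 + -3*0 + -1*-2 = 4
y[3] = 3*2 + 1*0 + -3*-2 = 12
y[4] = -2*2 + 3*0 + 1*-2 = -6
y[5] = -2*0 + 3*-2 = -6
y[6] = -2*-2 = 4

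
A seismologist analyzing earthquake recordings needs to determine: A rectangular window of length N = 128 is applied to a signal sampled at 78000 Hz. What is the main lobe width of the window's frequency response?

For a rectangular window of length N,
the main lobe width in frequency is 2*f_s/N.
= 2*78000/128 = 4875/4 Hz
This determines the minimum frequency separation for resolving two sinusoids.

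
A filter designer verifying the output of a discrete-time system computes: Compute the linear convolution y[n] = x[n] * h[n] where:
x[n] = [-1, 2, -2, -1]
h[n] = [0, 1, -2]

y[n] = sum_k x[k]*h[n-k]. Output length = len(x) + len(h) - 1 = 4 + 3 - 1 = 6.
y[0] = -1*0 = 0
y[1] = 2*0 + -1*1 = -1
y[2] = -2*0 + 2*1 + -1*-2 = 4
y[3] = -1*0 + -2*1 + 2*-2 = -6
y[4] = -1*1 + -2*-2 = 3
y[5] = -1*-2 = 2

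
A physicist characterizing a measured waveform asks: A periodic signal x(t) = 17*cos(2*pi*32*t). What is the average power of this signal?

Average power of A*cos(wt) is A^2/2.
P = 17^2 / 2 = 289/2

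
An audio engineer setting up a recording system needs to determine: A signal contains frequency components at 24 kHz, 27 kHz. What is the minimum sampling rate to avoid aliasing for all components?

The highest frequency component is f_max = 27 kHz.
Nyquist rate = 2 * f_max = 2 * 27 kHz = 54 kHz.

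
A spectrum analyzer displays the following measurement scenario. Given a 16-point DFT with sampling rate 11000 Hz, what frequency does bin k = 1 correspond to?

The frequency of DFT bin k is: f_k = k * f_s / N
f_1 = 1 * 11000 / 16 = 1375/2 Hz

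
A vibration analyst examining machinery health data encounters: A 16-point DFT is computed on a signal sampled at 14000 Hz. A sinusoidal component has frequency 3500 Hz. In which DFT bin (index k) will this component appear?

DFT frequency resolution = f_s/N = 14000/16 = 875 Hz
Bin index k = f_signal / resolution = 3500 / 875 = 4
The signal frequency 3500 Hz falls in DFT bin k = 4.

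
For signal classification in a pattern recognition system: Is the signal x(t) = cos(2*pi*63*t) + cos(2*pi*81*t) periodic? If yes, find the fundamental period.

f1 = 63 Hz, f2 = 81 Hz
Period T1 = 1/63, T2 = 1/81
Ratio T1/T2 = 81/63, which is rational.
The signal is periodic with fundamental period T = 1/GCD(63,81) = 1/9 s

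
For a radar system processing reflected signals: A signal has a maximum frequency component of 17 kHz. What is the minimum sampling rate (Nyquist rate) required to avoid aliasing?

By the Nyquist-Shannon sampling theorem,
the minimum sampling rate (Nyquist rate) must be at least 2 * f_max.
Nyquist rate = 2 * 17 kHz = 34 kHz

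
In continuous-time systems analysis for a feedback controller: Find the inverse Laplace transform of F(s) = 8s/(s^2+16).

Standard pair: s/(s^2+w^2) <-> cos(wt)*u(t)
With k=8, w=4: f(t) = 8*cos(4t)*u(t)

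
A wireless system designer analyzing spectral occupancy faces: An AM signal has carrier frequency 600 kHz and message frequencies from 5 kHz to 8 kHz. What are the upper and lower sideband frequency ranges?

Upper sideband (USB) = fc + [fm_low, fm_high] = 600 + [5, 8] = [605, 608] kHz
Lower sideband (LSB) = fc - [fm_high, fm_low] = 600 - [8, 5] = [592, 595] kHz
Total occupied spectrum: 592 kHz to 608 kHz (plus carrier at 600 kHz)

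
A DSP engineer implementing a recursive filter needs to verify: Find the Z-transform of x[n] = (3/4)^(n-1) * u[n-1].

Time-shifting property: if X(z) = Z{x[n]}, then Z{x[n-d]} = z^(-d) * X(z)
X(z) = z/(z - 3/4) for x[n] = (3/4)^n * u[n]
Z{x[n-1]} = z^(-1) * z/(z - 3/4) = 1/(z - 3/4)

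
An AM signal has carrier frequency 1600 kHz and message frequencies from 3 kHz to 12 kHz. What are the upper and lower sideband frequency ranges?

Upper sideband (USB) = fc + [fm_low, fm_high] = 1600 + [3, 12] = [1603, 1612] kHz
Lower sideband (LSB) = fc - [fm_high, fm_low] = 1600 - [12, 3] = [1588, 1597] kHz
Total occupied spectrum: 1588 kHz to 1612 kHz (plus carrier at 1600 kHz)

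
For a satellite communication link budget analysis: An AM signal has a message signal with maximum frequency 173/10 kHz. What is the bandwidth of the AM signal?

In AM (double-sideband), the bandwidth is twice the message frequency.
BW = 2 * f_m = 2 * 173/10 kHz = 173/5 kHz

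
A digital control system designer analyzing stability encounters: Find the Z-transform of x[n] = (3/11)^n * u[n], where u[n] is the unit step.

The Z-transform of a^n * u[n] is z/(z-a) for |z| > |a|.
Here a = 3/11, so X(z) = z/(z - (3/11)) = 11z/(11z - 3)
ROC: |z| > 3/11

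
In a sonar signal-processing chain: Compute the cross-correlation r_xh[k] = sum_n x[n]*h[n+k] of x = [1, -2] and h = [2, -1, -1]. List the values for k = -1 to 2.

Both sequences indexed from 0 and zero outside their support.
Lags with overlap: k = -1 to 2.
  r_xh[-1] = x[1]*h[0] = -4
  r_xh[0] = x[0]*h[0] + x[1]*h[1] = 4
  r_xh[1] = x[0]*h[1] + x[1]*h[2] = 1
  r_xh[2] = x[0]*h[2] = -1
r_xh = [-4, 4, 1, -1] (for k = -1, ..., 2)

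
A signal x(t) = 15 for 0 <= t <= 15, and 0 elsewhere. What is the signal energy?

Energy = integral of |x(t)|^2 dt over the signal duration
= 15^2 * 15 = 225 * 15 = 3375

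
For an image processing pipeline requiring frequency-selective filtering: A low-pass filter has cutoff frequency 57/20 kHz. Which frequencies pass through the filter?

A low-pass filter passes all frequencies below the cutoff frequency 57/20 kHz and attenuates higher frequencies.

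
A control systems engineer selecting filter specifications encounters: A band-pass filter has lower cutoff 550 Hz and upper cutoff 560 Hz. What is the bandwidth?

Bandwidth = f_high - f_low
= 560 Hz - 550 Hz = 10 Hz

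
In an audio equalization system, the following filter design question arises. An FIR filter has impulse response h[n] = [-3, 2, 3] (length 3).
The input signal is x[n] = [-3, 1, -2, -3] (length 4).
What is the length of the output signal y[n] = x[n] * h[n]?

For linear convolution, the output length is:
len(y) = len(x) + len(h) - 1 = 4 + 3 - 1 = 6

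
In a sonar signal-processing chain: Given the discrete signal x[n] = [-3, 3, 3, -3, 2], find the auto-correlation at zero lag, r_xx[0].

The auto-correlation at zero lag r_xx[0] equals the signal energy.
r_xx[0] = sum of x[n]^2 = (-3)^2 + 3^2 + 3^2 + (-3)^2 + 2^2
= 9 + 9 + 9 + 9 + 4 = 40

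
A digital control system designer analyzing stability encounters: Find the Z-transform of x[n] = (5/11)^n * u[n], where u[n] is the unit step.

The Z-transform of a^n * u[n] is z/(z-a) for |z| > |a|.
Here a = 5/11, so X(z) = z/(z - (5/11)) = 11z/(11z - 5)
ROC: |z| > 5/11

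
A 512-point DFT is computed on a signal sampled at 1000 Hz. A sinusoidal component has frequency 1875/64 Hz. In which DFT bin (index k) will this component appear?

DFT frequency resolution = f_s/N = 1000/512 = 125/64 Hz
Bin index k = f_signal / resolution = 1875/64 / 125/64 = 15
The signal frequency 1875/64 Hz falls in DFT bin k = 15.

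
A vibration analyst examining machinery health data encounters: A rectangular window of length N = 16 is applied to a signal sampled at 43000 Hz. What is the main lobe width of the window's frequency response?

For a rectangular window of length N,
the main lobe width in frequency is 2*f_s/N.
= 2*43000/16 = 5375 Hz
This determines the minimum frequency separation for resolving two sinusoids.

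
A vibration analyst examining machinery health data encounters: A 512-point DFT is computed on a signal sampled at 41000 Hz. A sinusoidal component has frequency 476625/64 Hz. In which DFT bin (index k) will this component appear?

DFT frequency resolution = f_s/N = 41000/512 = 5125/64 Hz
Bin index k = f_signal / resolution = 476625/64 / 5125/64 = 93
The signal frequency 476625/64 Hz falls in DFT bin k = 93.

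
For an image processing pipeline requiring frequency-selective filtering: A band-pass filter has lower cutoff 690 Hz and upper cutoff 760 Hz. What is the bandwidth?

Bandwidth = f_high - f_low
= 760 Hz - 690 Hz = 70 Hz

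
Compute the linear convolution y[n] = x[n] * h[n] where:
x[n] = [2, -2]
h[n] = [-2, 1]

y[n] = sum_k x[k]*h[n-k]. Output length = len(x) + len(h) - 1 = 2 + 2 - 1 = 3.
y[0] = 2*-2 = -4
y[1] = -2*-2 + 2*1 = 6
y[2] = -2*1 = -2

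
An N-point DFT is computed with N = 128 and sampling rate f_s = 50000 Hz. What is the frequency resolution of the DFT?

DFT frequency resolution = f_s / N
= 50000 / 128 = 3125/8 Hz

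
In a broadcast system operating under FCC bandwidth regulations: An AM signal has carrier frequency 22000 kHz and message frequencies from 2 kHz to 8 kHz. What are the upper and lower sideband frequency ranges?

Upper sideband (USB) = fc + [fm_low, fm_high] = 22000 + [2, 8] = [22002, 22008] kHz
Lower sideband (LSB) = fc - [fm_high, fm_low] = 22000 - [8, 2] = [21992, 21998] kHz
Total occupied spectrum: 21992 kHz to 22008 kHz (plus carrier at 22000 kHz)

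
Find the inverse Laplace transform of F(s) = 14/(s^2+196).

Standard pair: w/(s^2+w^2) <-> sin(wt)*u(t)
Recognize w^2 = 196, so w = 14; numerator 14 = 1*14.
f(t) = sin(14t)*u(t)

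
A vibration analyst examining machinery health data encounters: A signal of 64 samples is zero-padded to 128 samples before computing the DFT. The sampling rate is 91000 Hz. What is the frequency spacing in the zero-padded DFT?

Original DFT: N = 64, resolution = f_s/N = 91000/64 = 11375/8 Hz
Zero-padded DFT: N = 128, resolution = f_s/N = 91000/128 = 11375/16 Hz
Zero-padding interpolates the spectrum (finer frequency grid)
but does NOT improve the true spectral resolution (ability to resolve close frequencies).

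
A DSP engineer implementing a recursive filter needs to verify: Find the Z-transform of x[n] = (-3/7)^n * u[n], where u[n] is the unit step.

The Z-transform of a^n * u[n] is z/(z-a) for |z| > |a|.
Here a = -3/7, so X(z) = z/(z - (-3/7)) = 7z/(7z + 3)
ROC: |z| > 3/7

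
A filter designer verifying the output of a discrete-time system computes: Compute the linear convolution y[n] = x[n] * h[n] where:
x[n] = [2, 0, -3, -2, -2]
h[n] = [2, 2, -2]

y[n] = sum_k x[k]*h[n-k]. Output length = len(x) + len(h) - 1 = 5 + 3 - 1 = 7.
y[0] = 2*2 = 4
y[1] = 0*2 + 2*2 = 4
y[2] = -3*2 + 0*2 + 2*-2 = -10
y[3] = -2*2 + -3*2 + 0*-2 = -10
y[4] = -2*2 + -2*2 + -3*-2 = -2
y[5] = -2*2 + -2*-2 = 0
y[6] = -2*-2 = 4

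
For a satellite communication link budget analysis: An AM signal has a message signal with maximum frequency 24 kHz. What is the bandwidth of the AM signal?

In AM (double-sideband), the bandwidth is twice the message frequency.
BW = 2 * f_m = 2 * 24 kHz = 48 kHz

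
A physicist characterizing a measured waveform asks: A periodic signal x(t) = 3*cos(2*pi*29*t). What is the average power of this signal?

Average power of A*cos(wt) is A^2/2.
P = 3^2 / 2 = 9/2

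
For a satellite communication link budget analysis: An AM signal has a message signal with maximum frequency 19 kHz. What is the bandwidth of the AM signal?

In AM (double-sideband), the bandwidth is twice the message frequency.
BW = 2 * f_m = 2 * 19 kHz = 38 kHz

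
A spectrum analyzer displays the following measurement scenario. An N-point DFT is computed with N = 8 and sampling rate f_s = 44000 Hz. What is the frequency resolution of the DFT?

DFT frequency resolution = f_s / N
= 44000 / 8 = 5500 Hz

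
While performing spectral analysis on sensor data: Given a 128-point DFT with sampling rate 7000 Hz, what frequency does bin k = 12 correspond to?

The frequency of DFT bin k is: f_k = k * f_s / N
f_12 = 12 * 7000 / 128 = 2625/4 Hz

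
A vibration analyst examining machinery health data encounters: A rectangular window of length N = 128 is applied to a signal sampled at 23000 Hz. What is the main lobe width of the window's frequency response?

For a rectangular window of length N,
the main lobe width in frequency is 2*f_s/N.
= 2*23000/128 = 2875/8 Hz
This determines the minimum frequency separation for resolving two sinusoids.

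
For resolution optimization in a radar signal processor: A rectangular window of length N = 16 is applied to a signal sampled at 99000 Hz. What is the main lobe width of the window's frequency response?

For a rectangular window of length N,
the main lobe width in frequency is 2*f_s/N.
= 2*99000/16 = 12375 Hz
This determines the minimum frequency separation for resolving two sinusoids.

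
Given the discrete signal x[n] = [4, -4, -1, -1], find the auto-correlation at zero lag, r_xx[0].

The auto-correlation at zero lag r_xx[0] equals the signal energy.
r_xx[0] = sum of x[n]^2 = 4^2 + (-4)^2 + (-1)^2 + (-1)^2
= 16 + 16 + 1 + 1 = 34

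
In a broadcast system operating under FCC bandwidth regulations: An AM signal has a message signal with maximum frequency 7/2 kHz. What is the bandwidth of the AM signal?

In AM (double-sideband), the bandwidth is twice the message frequency.
BW = 2 * f_m = 2 * 7/2 kHz = 7 kHz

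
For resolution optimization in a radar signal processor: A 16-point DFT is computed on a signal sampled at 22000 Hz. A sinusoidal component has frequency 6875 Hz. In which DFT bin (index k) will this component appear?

DFT frequency resolution = f_s/N = 22000/16 = 1375 Hz
Bin index k = f_signal / resolution = 6875 / 1375 = 5
The signal frequency 6875 Hz falls in DFT bin k = 5.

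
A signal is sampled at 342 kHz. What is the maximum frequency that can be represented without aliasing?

The maximum frequency that can be represented without aliasing
is the Nyquist frequency: f_max = f_s / 2 = 342 kHz / 2 = 171 kHz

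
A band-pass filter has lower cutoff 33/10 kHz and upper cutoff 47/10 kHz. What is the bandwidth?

Bandwidth = f_high - f_low
= 47/10 kHz - 33/10 kHz = 7/5 kHz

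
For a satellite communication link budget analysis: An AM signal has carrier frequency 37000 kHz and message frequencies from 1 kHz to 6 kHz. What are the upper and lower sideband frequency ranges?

Upper sideband (USB) = fc + [fm_low, fm_high] = 37000 + [1, 6] = [37001, 37006] kHz
Lower sideband (LSB) = fc - [fm_high, fm_low] = 37000 - [6, 1] = [36994, 36999] kHz
Total occupied spectrum: 36994 kHz to 37006 kHz (plus carrier at 37000 kHz)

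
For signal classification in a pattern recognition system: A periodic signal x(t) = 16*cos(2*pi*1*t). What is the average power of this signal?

Average power of A*cos(wt) is A^2/2.
P = 16^2 / 2 = 256/2 = 128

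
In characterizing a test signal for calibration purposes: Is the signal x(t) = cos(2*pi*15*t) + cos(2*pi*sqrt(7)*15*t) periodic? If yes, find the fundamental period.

f1 = 15 Hz, f2 = 15*sqrt(7) Hz
Ratio f2/f1 = sqrt(7), which is irrational.
Since the frequency ratio is irrational, no common period exists.
The signal is not periodic.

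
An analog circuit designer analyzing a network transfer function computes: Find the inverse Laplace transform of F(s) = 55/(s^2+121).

Standard pair: w/(s^2+w^2) <-> sin(wt)*u(t)
Recognize w^2 = 121, so w = 11; numerator 55 = 5*11.
f(t) = 5*sin(11t)*u(t)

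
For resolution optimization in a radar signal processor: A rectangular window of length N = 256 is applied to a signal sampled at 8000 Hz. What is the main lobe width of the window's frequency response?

For a rectangular window of length N,
the main lobe width in frequency is 2*f_s/N.
= 2*8000/256 = 125/2 Hz
This determines the minimum frequency separation for resolving two sinusoids.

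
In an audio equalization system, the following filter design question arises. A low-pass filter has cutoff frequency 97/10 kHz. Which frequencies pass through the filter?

A low-pass filter passes all frequencies below the cutoff frequency 97/10 kHz and attenuates higher frequencies.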